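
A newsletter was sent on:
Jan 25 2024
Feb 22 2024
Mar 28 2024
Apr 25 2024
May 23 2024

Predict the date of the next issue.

Gaps: 28, 35, 28, 28 days — a mix of 28 and 35. Every date is a Thursday.
Each is the 4th Thursday of its month.
4th Thursday of June 2024: Jun 27 2024.

Jun 27 2024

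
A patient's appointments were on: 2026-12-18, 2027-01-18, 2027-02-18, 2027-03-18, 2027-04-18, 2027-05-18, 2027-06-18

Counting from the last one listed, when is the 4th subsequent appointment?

Gaps: 31, 31, 28, 31, 30, 31 days — not constant. Every event is on the 18th of the month.
Pattern: the 18th of each month.
July 2027: 2027-07-18.
August 2027: 2027-08-18.
Next: September 2027 → 2027-09-18.
October 2027: 2027-10-18.

2027-10-18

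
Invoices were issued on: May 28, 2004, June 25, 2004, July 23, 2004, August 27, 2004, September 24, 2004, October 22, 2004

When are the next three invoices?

These are Fridays at 28- or 35-day spacing (28, 28, 35, 28, 28).
The pattern: 4th Friday of the month.
4th Friday of November 2004: November 26, 2004.
4th Friday of December 2004: December 24, 2004.
January 2005 — 4th Friday is January 28, 2005.

November 26, 2004; December 24, 2004; January 28, 2005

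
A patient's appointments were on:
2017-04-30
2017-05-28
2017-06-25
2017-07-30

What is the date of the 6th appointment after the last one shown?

Every date is a Sunday; gaps 28, 28, 35 days.
Each is the last Sunday of its month (at least one falls on the 29th or later, ruling out '4th Sunday').
Last Sunday of August 2017: 2017-08-27.
Last Sunday of September 2017: 2017-09-24.
October 2017 ends with Sunday 2017-10-29.
November 2017 ends with Sunday 2017-11-26.
Last Sunday of December 2017: 2017-12-31.
January 2018 ends with Sunday 2018-01-28.

2018-01-28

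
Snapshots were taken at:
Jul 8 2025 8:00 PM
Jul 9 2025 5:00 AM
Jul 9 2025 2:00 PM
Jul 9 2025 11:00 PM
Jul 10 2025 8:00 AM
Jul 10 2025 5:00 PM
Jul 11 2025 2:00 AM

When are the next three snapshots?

Spacing: 9, 9, 9, 9, 9, 9 h — constant 9 h.
Jul 11 2025 2:00 AM + 9 h = Jul 11 2025 11:00 AM.
Jul 11 2025 11:00 AM + 9 h = Jul 11 2025 8:00 PM.
Jul 11 2025 8:00 PM + 9 h = Jul 12 2025 5:00 AM.

Jul 11 2025 11:00 AM, Jul 11 2025 8:00 PM, Jul 12 2025 5:00 AM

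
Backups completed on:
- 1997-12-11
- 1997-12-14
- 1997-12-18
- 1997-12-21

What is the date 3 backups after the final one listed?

Gaps: 3, 4, 3 days — not constant, but cyclic with period 2.
The events fall on every Thursday and Sunday.
Next Thursday: 1997-12-25.
Next Sunday: 1997-12-28.
Next Thursday: 1998-01-01.

1998-01-01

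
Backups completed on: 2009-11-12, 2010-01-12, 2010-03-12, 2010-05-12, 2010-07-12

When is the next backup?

Each date is the 12th; the gaps (61, 59, 61, 61) track the month lengths.
The rule is the 12th of every 2 months.
September 2010: 2010-09-12.

2010-09-12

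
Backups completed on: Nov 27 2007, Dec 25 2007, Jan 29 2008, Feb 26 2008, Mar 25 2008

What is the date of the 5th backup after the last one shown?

Aug 26 2008

Every date is a Tuesday; gaps 28, 35, 28, 28 days.
Each is the last Tuesday of its month (at least one falls on the 29th or later, ruling out '4th Tuesday').
April 2008 ends with Tuesday Apr 29 2008.
May 2008 ends with Tuesday May 27 2008.
Last Tuesday of June 2008: Jun 24 2008.
Last Tuesday of July 2008: Jul 29 2008.
August 2008 ends with Tuesday Aug 26 2008.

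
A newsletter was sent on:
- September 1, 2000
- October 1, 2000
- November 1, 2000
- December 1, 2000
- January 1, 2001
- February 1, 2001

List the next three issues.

Each date is the 1st; the gaps (30, 31, 30, 31, 31) track the month lengths.
The rule is the 1st of each month.
Next: March 2001 → March 1, 2001.
April 2001: April 1, 2001.
May 2001: May 1, 2001.

March 1, 2001; April 1, 2001; May 1, 2001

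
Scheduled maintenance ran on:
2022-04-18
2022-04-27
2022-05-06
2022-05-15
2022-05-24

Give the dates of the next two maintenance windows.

2022-06-02, 2022-06-11

Every event comes 9 days after the last (9, 9, 9, 9).
2022-05-24 + 9 days = 2022-06-02.
2022-06-02 + 9 days = 2022-06-11.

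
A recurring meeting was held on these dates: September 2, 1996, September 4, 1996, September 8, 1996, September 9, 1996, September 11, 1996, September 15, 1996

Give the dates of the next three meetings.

The gap pattern 2, 4, 1, 2, 4 repeats every 3 events.
These are the Mondays, Wednesdays and Sundays of each week.
The following Monday is September 16, 1996.
Next Wednesday: September 18, 1996.
Next Sunday: September 22, 1996.

September 16, 1996; September 18, 1996; September 22, 1996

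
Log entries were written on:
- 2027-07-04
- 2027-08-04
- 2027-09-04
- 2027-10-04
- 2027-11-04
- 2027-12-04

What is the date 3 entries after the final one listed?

2028-03-04

Gaps: 31, 31, 30, 31, 30 days — not constant. Every event is on the 4th of the month.
Pattern: the 4th of each month.
Next: January 2028 → 2028-01-04.
February 2028: 2028-02-04.
Next: March 2028 → 2028-03-04.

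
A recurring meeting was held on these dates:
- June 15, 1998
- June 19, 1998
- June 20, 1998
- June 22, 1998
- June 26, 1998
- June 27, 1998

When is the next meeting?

June 29, 1998

Gaps: 4, 1, 2, 4, 1 days — not constant, but cyclic with period 3.
The events fall on every Monday, Friday and Saturday.
Next Monday: June 29, 1998.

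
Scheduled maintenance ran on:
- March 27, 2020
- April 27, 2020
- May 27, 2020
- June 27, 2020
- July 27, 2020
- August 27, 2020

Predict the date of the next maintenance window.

Gaps: 31, 30, 31, 30, 31 days — not constant. Every event is on the 27th of the month.
Pattern: the 27th of each month.
Next: September 2020 → September 27, 2020.

September 27, 2020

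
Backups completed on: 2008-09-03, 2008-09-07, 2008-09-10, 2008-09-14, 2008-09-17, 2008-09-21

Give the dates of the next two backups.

The gap pattern 4, 3, 4, 3, 4 repeats every 2 events.
These are the Wednesdays and Sundays of each week.
Next Wednesday: 2008-09-24.
Next Sunday: 2008-09-28.

2008-09-24, 2008-09-28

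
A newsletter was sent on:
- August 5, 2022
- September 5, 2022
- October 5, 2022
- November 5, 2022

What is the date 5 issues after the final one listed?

Each date is the 5th; the gaps (31, 30, 31) track the month lengths.
The rule is the 5th of each month.
Next: December 2022 → December 5, 2022.
January 2023: January 5, 2023.
Next: February 2023 → February 5, 2023.
March 2023: March 5, 2023.
Next: April 2023 → April 5, 2023.

April 5, 2023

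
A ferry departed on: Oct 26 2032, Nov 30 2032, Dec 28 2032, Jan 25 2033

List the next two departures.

These are Tuesdays with 35, 28, 28-day gaps.
Each is the final Tuesday of its month — Nov 30 2032 is past the 28th, so '4th Tuesday' doesn't fit.
February 2033 ends with Tuesday Feb 22 2033.
March 2033 ends with Tuesday Mar 29 2033.

Feb 22 2033, Mar 29 2033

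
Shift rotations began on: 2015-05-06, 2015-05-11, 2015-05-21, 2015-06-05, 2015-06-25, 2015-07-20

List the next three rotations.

2015-08-19, 2015-09-23, 2015-11-02

The spacing grows by 5 each time: 5, 10, 15, 20, 25 days.
Next gap: 30 days. 2015-07-20 + 30 days = 2015-08-19.
Next gap: 35 days. 2015-08-19 + 35 days = 2015-09-23.
Next gap: 40 days. 2015-09-23 + 40 days = 2015-11-02.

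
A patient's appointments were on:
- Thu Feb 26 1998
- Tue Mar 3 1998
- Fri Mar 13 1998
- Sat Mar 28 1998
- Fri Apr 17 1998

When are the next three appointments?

Tue May 12 1998, Thu Jun 11 1998, Thu Jul 16 1998

The spacing grows by 5 each time: 5, 10, 15, 20 days.
Next gap: 25 days. Fri Apr 17 1998 + 25 days = Tue May 12 1998.
Next gap: 30 days. Tue May 12 1998 + 30 days = Thu Jun 11 1998.
Next gap: 35 days. Thu Jun 11 1998 + 35 days = Thu Jul 16 1998.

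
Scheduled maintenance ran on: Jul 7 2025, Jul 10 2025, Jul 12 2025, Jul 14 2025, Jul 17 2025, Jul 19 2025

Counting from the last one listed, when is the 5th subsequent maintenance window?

Gaps: 3, 2, 2, 3, 2 days — not constant, but cyclic with period 3.
The events fall on every Monday, Thursday and Saturday.
Next Monday: Jul 21 2025.
Next Thursday: Jul 24 2025.
The following Saturday is Jul 26 2025.
Next Monday: Jul 28 2025.
The following Thursday is Jul 31 2025.

Jul 31 2025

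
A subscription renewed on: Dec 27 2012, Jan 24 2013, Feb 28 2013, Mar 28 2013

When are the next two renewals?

Apr 25 2013, May 23 2013

All dates are Thursdays, 28, 35, 28 days apart.
Specifically, the 4th Thursday of each month.
4th Thursday of April 2013: Apr 25 2013.
4th Thursday of May 2013: May 23 2013.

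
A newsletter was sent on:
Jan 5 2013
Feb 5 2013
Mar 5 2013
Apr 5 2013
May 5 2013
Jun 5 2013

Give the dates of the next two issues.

Jul 5 2013, Aug 5 2013

The day-of-month is always 5 (31, 28, 31, 30, 31 days between events).
So this recurs on the 5th of each month.
Next: July 2013 → Jul 5 2013.
August 2013: Aug 5 2013.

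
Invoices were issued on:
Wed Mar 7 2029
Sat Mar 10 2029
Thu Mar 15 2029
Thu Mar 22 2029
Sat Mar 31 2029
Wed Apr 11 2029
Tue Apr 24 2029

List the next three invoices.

Wed May 9 2029, Sat May 26 2029, Thu Jun 14 2029

The spacing grows by 2 each time: 3, 5, 7, 9, 11, 13 days.
Next gap: 15 days. Tue Apr 24 2029 + 15 days = Wed May 9 2029.
Next gap: 17 days. Wed May 9 2029 + 17 days = Sat May 26 2029.
Next gap: 19 days. Sat May 26 2029 + 19 days = Thu Jun 14 2029.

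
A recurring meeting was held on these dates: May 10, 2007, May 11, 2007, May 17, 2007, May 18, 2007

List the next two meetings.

May 24, 2007; May 25, 2007

Every event lands on a Thursday or Friday (gaps cycle 1, 6, 1).
So the schedule is: every Thursday and Friday.
Next Thursday: May 24, 2007.
The following Friday is May 25, 2007.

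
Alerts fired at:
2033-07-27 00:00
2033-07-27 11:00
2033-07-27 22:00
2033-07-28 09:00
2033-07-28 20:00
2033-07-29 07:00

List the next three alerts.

2033-07-29 18:00, 2033-07-30 05:00, 2033-07-30 16:00

Spacing: 11, 11, 11, 11, 11 h — constant 11 h.
2033-07-29 07:00 + 11 h = 2033-07-29 18:00.
2033-07-29 18:00 + 11 h = 2033-07-30 05:00.
2033-07-30 05:00 + 11 h = 2033-07-30 16:00.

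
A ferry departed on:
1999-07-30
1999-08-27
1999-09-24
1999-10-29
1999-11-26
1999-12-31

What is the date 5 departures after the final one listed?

2000-05-26

Every date is a Friday; gaps 28, 28, 35, 28, 35 days.
Each is the last Friday of its month (at least one falls on the 29th or later, ruling out '4th Friday').
January 2000 ends with Friday 2000-01-28.
Last Friday of February 2000: 2000-02-25.
March 2000 ends with Friday 2000-03-31.
Last Friday of April 2000: 2000-04-28.
Last Friday of May 2000: 2000-05-26.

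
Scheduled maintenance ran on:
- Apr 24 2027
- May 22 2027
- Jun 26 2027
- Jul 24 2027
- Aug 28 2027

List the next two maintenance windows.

Sep 25 2027, Oct 23 2027

Gaps: 28, 35, 28, 35 days — a mix of 28 and 35. Every date is a Saturday.
Each is the 4th Saturday of its month.
4th Saturday of September 2027: Sep 25 2027.
October 2027 — 4th Saturday is Oct 23 2027.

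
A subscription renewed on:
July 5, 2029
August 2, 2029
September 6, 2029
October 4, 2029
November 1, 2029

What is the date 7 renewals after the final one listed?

June 6, 2030

Gaps: 28, 35, 28, 28 days — a mix of 28 and 35. Every date is a Thursday.
Each is the 1st Thursday of its month.
1st Thursday of December 2029: December 6, 2029.
1st Thursday of January 2030: January 3, 2030.
1st Thursday of February 2030: February 7, 2030.
1st Thursday of March 2030: March 7, 2030.
April 2030 — 1st Thursday is April 4, 2030.
May 2030 — 1st Thursday is May 2, 2030.
1st Thursday of June 2030: June 6, 2030.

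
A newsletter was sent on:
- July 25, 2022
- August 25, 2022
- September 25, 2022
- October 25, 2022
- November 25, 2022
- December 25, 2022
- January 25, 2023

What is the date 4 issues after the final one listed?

May 25, 2023

Each date is the 25th; the gaps (31, 31, 30, 31, 30, 31) track the month lengths.
The rule is the 25th of each month.
Next: February 2023 → February 25, 2023.
March 2023: March 25, 2023.
Next: April 2023 → April 25, 2023.
May 2023: May 25, 2023.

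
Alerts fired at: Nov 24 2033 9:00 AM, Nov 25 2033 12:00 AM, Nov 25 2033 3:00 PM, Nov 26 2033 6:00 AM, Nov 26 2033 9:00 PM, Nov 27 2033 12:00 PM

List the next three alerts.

Gaps: 15, 15, 15, 15, 15 hours — each event is 15 hours after the previous one.
Nov 27 2033 12:00 PM + 15 h = Nov 28 2033 3:00 AM.
Nov 28 2033 3:00 AM + 15 h = Nov 28 2033 6:00 PM.
Nov 28 2033 6:00 PM + 15 h = Nov 29 2033 9:00 AM.

Nov 28 2033 3:00 AM, Nov 28 2033 6:00 PM, Nov 29 2033 9:00 AM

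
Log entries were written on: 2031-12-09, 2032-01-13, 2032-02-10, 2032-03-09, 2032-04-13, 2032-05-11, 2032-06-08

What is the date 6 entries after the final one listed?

2032-12-14

Gaps: 35, 28, 28, 35, 28, 28 days — a mix of 28 and 35. Every date is a Tuesday.
Each is the 2nd Tuesday of its month.
2nd Tuesday of July 2032: 2032-07-13.
2nd Tuesday of August 2032: 2032-08-10.
2nd Tuesday of September 2032: 2032-09-14.
October 2032 — 2nd Tuesday is 2032-10-12.
November 2032 — 2nd Tuesday is 2032-11-09.
December 2032 — 2nd Tuesday is 2032-12-14.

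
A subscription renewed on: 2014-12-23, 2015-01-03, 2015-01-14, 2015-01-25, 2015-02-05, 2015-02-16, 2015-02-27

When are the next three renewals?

2015-03-10, 2015-03-21, 2015-04-01

Every event comes 11 days after the last (11, 11, 11, 11, 11, 11).
2015-02-27 + 11 days = 2015-03-10.
2015-03-10 + 11 days = 2015-03-21.
2015-03-21 + 11 days = 2015-04-01.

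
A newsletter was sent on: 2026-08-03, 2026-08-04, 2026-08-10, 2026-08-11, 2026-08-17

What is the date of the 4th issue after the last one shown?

Every event lands on a Monday or Tuesday (gaps cycle 1, 6, 1, 6).
So the schedule is: every Monday and Tuesday.
Next Tuesday: 2026-08-18.
The following Monday is 2026-08-24.
Next Tuesday: 2026-08-25.
Next Monday: 2026-08-31.

2026-08-31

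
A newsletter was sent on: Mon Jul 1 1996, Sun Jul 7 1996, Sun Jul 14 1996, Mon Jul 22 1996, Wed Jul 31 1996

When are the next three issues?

Sat Aug 10 1996, Wed Aug 21 1996, Mon Sep 2 1996

The spacing grows by 1 each time: 6, 7, 8, 9 days.
Next gap: 10 days. Wed Jul 31 1996 + 10 days = Sat Aug 10 1996.
Next gap: 11 days. Sat Aug 10 1996 + 11 days = Wed Aug 21 1996.
Next gap: 12 days. Wed Aug 21 1996 + 12 days = Mon Sep 2 1996.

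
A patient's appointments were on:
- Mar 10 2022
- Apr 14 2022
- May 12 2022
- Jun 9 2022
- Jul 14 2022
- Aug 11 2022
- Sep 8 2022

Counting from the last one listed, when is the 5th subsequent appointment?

Feb 9 2023

Gaps: 35, 28, 28, 35, 28, 28 days — a mix of 28 and 35. Every date is a Thursday.
Each is the 2nd Thursday of its month.
2nd Thursday of October 2022: Oct 13 2022.
2nd Thursday of November 2022: Nov 10 2022.
2nd Thursday of December 2022: Dec 8 2022.
2nd Thursday of January 2023: Jan 12 2023.
February 2023 — 2nd Thursday is Feb 9 2023.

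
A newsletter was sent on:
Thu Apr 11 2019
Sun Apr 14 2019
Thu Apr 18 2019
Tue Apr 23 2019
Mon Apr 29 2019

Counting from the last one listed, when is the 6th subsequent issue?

The spacing grows by 1 each time: 3, 4, 5, 6 days.
Next gap: 7 days. Mon Apr 29 2019 + 7 days = Mon May 6 2019.
Next gap: 8 days. Mon May 6 2019 + 8 days = Tue May 14 2019.
Next gap: 9 days. Tue May 14 2019 + 9 days = Thu May 23 2019.
Next gap: 10 days. Thu May 23 2019 + 10 days = Sun Jun 2 2019.
Next gap: 11 days. Sun Jun 2 2019 + 11 days = Thu Jun 13 2019.
Next gap: 12 days. Thu Jun 13 2019 + 12 days = Tue Jun 25 2019.

Tue Jun 25 2019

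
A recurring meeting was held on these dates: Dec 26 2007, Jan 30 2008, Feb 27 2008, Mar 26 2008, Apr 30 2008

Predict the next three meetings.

Every date is a Wednesday; gaps 35, 28, 28, 35 days.
Each is the last Wednesday of its month (at least one falls on the 29th or later, ruling out '4th Wednesday').
Last Wednesday of May 2008: May 28 2008.
June 2008 ends with Wednesday Jun 25 2008.
July 2008 ends with Wednesday Jul 30 2008.

May 28 2008, Jun 25 2008, Jul 30 2008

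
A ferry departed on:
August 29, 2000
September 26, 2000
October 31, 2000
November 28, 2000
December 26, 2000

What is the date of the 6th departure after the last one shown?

These are Tuesdays with 28, 35, 28, 28-day gaps.
Each is the final Tuesday of its month — August 29, 2000 is past the 28th, so '4th Tuesday' doesn't fit.
January 2001 ends with Tuesday January 30, 2001.
February 2001 ends with Tuesday February 27, 2001.
March 2001 ends with Tuesday March 27, 2001.
Last Tuesday of April 2001: April 24, 2001.
May 2001 ends with Tuesday May 29, 2001.
Last Tuesday of June 2001: June 26, 2001.

June 26, 2001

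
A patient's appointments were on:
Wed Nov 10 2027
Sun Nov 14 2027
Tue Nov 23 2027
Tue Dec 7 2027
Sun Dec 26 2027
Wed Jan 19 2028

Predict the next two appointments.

Thu Feb 17 2028, Wed Mar 22 2028

The spacing grows by 5 each time: 4, 9, 14, 19, 24 days.
Next gap: 29 days. Wed Jan 19 2028 + 29 days = Thu Feb 17 2028.
Next gap: 34 days. Thu Feb 17 2028 + 34 days = Wed Mar 22 2028.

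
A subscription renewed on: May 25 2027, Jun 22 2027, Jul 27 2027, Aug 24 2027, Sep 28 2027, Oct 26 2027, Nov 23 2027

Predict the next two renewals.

All dates are Tuesdays, 28, 35, 28, 35, 28, 28 days apart.
Specifically, the 4th Tuesday of each month.
December 2027 — 4th Tuesday is Dec 28 2027.
January 2028 — 4th Tuesday is Jan 25 2028.

Dec 28 2027, Jan 25 2028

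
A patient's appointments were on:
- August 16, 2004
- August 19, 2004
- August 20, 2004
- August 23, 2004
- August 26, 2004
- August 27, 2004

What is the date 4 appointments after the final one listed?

The gap pattern 3, 1, 3, 3, 1 repeats every 3 events.
These are the Mondays, Thursdays and Fridays of each week.
Next Monday: August 30, 2004.
Next Thursday: September 2, 2004.
The following Friday is September 3, 2004.
Next Monday: September 6, 2004.

September 6, 2004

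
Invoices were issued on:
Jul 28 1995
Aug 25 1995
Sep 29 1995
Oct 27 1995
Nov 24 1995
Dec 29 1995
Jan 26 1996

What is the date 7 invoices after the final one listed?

Every date is a Friday; gaps 28, 35, 28, 28, 35, 28 days.
Each is the last Friday of its month (at least one falls on the 29th or later, ruling out '4th Friday').
Last Friday of February 1996: Feb 23 1996.
Last Friday of March 1996: Mar 29 1996.
April 1996 ends with Friday Apr 26 1996.
May 1996 ends with Friday May 31 1996.
Last Friday of June 1996: Jun 28 1996.
July 1996 ends with Friday Jul 26 1996.
Last Friday of August 1996: Aug 30 1996.

Aug 30 1996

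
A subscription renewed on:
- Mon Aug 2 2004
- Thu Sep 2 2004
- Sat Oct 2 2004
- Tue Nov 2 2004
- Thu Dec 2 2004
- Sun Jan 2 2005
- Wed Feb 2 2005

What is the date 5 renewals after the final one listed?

Each date is the 2nd; the gaps (31, 30, 31, 30, 31, 31) track the month lengths.
The rule is the 2nd of each month.
Next: March 2005 → Wed Mar 2 2005.
Next: April 2005 → Sat Apr 2 2005.
Next: May 2005 → Mon May 2 2005.
June 2005: Thu Jun 2 2005.
Next: July 2005 → Sat Jul 2 2005.

Sat Jul 2 2005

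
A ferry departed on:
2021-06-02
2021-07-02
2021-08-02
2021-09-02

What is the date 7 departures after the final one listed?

The day-of-month is always 2 (30, 31, 31 days between events).
So this recurs on the 2nd of each month.
October 2021: 2021-10-02.
November 2021: 2021-11-02.
December 2021: 2021-12-02.
Next: January 2022 → 2022-01-02.
February 2022: 2022-02-02.
March 2022: 2022-03-02.
Next: April 2022 → 2022-04-02.

2022-04-02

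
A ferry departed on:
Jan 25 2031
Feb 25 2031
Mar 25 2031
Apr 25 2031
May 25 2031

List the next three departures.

Each date is the 25th; the gaps (31, 28, 31, 30) track the month lengths.
The rule is the 25th of each month.
Next: June 2031 → Jun 25 2031.
July 2031: Jul 25 2031.
August 2031: Aug 25 2031.

Jun 25 2031, Jul 25 2031, Aug 25 2031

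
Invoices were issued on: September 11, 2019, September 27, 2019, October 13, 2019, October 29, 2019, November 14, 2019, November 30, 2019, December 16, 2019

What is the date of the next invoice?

Every event comes 16 days after the last (16, 16, 16, 16, 16, 16).
December 16, 2019 + 16 days = January 1, 2020.

January 1, 2020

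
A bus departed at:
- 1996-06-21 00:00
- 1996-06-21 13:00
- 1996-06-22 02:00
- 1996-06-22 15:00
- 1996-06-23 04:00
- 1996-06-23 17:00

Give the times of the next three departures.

Spacing: 13, 13, 13, 13, 13 h — constant 13 h.
1996-06-23 17:00 + 13 h = 1996-06-24 06:00.
1996-06-24 06:00 + 13 h = 1996-06-24 19:00.
1996-06-24 19:00 + 13 h = 1996-06-25 08:00.

1996-06-24 06:00, 1996-06-24 19:00, 1996-06-25 08:00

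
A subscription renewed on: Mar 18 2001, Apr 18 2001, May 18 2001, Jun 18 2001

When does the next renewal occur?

Jul 18 2001

Each date is the 18th; the gaps (31, 30, 31) track the month lengths.
The rule is the 18th of each month.
Next: July 2001 → Jul 18 2001.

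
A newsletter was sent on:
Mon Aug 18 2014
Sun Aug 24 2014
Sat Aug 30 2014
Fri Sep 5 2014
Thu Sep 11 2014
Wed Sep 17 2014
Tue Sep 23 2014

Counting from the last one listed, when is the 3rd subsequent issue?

Gaps between consecutive events: 6, 6, 6, 6, 6, 6 days — a constant 6-day interval.
Tue Sep 23 2014 + 6 days = Mon Sep 29 2014.
Mon Sep 29 2014 + 6 days = Sun Oct 5 2014.
Sun Oct 5 2014 + 6 days = Sat Oct 11 2014.

Sat Oct 11 2014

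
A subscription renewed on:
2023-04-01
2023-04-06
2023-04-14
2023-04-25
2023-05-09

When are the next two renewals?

2023-05-26, 2023-06-15

The spacing grows by 3 each time: 5, 8, 11, 14 days.
Next gap: 17 days. 2023-05-09 + 17 days = 2023-05-26.
Next gap: 20 days. 2023-05-26 + 20 days = 2023-06-15.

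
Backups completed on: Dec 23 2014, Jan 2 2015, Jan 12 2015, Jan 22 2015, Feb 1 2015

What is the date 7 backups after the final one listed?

Apr 12 2015

The spacing is 10, 10, 10, 10 days — always 10 days.
Feb 1 2015 + 10 days = Feb 11 2015.
Feb 11 2015 + 10 days = Feb 21 2015.
Feb 21 2015 + 10 days = Mar 3 2015.
Mar 3 2015 + 10 days = Mar 13 2015.
Mar 13 2015 + 10 days = Mar 23 2015.
Mar 23 2015 + 10 days = Apr 2 2015.
Apr 2 2015 + 10 days = Apr 12 2015.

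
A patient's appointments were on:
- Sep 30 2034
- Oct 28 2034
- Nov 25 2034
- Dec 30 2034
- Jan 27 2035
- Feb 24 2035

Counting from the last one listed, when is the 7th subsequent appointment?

Sep 29 2035

Every date is a Saturday; gaps 28, 28, 35, 28, 28 days.
Each is the last Saturday of its month (at least one falls on the 29th or later, ruling out '4th Saturday').
March 2035 ends with Saturday Mar 31 2035.
April 2035 ends with Saturday Apr 28 2035.
May 2035 ends with Saturday May 26 2035.
Last Saturday of June 2035: Jun 30 2035.
Last Saturday of July 2035: Jul 28 2035.
August 2035 ends with Saturday Aug 25 2035.
Last Saturday of September 2035: Sep 29 2035.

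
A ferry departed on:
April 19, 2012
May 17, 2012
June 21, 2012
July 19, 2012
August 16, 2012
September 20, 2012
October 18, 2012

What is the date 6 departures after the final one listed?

April 18, 2013

Gaps: 28, 35, 28, 28, 35, 28 days — a mix of 28 and 35. Every date is a Thursday.
Each is the 3rd Thursday of its month.
November 2012 — 3rd Thursday is November 15, 2012.
December 2012 — 3rd Thursday is December 20, 2012.
3rd Thursday of January 2013: January 17, 2013.
February 2013 — 3rd Thursday is February 21, 2013.
3rd Thursday of March 2013: March 21, 2013.
April 2013 — 3rd Thursday is April 18, 2013.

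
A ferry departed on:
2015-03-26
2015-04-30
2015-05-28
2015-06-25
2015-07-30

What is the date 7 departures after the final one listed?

Every date is a Thursday; gaps 35, 28, 28, 35 days.
Each is the last Thursday of its month (at least one falls on the 29th or later, ruling out '4th Thursday').
Last Thursday of August 2015: 2015-08-27.
September 2015 ends with Thursday 2015-09-24.
Last Thursday of October 2015: 2015-10-29.
Last Thursday of November 2015: 2015-11-26.
December 2015 ends with Thursday 2015-12-31.
Last Thursday of January 2016: 2016-01-28.
February 2016 ends with Thursday 2016-02-25.

2016-02-25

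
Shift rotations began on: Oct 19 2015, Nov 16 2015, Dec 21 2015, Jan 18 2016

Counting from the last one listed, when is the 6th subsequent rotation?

These are Mondays at 28- or 35-day spacing (28, 35, 28).
The pattern: 3rd Monday of the month.
February 2016 — 3rd Monday is Feb 15 2016.
March 2016 — 3rd Monday is Mar 21 2016.
April 2016 — 3rd Monday is Apr 18 2016.
May 2016 — 3rd Monday is May 16 2016.
June 2016 — 3rd Monday is Jun 20 2016.
3rd Monday of July 2016: Jul 18 2016.

Jul 18 2016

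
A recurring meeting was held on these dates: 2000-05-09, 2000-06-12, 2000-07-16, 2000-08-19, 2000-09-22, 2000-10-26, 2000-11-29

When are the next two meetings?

2001-01-02, 2001-02-05

Gaps between consecutive events: 34, 34, 34, 34, 34, 34 days — a constant 34-day interval.
2000-11-29 + 34 days = 2001-01-02.
2001-01-02 + 34 days = 2001-02-05.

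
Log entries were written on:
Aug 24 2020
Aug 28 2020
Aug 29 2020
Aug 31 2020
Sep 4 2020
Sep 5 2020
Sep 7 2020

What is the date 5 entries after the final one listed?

Sep 19 2020

The gap pattern 4, 1, 2, 4, 1, 2 repeats every 3 events.
These are the Mondays, Fridays and Saturdays of each week.
The following Friday is Sep 11 2020.
The following Saturday is Sep 12 2020.
The following Monday is Sep 14 2020.
Next Friday: Sep 18 2020.
The following Saturday is Sep 19 2020.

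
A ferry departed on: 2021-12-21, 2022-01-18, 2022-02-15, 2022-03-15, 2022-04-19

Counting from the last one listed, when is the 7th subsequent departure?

2022-11-15

These are Tuesdays at 28- or 35-day spacing (28, 28, 28, 35).
The pattern: 3rd Tuesday of the month.
3rd Tuesday of May 2022: 2022-05-17.
3rd Tuesday of June 2022: 2022-06-21.
July 2022 — 3rd Tuesday is 2022-07-19.
August 2022 — 3rd Tuesday is 2022-08-16.
September 2022 — 3rd Tuesday is 2022-09-20.
3rd Tuesday of October 2022: 2022-10-18.
3rd Tuesday of November 2022: 2022-11-15.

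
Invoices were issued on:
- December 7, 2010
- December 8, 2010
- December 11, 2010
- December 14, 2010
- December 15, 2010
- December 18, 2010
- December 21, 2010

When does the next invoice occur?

December 22, 2010

Every event lands on a Tuesday or Wednesday or Saturday (gaps cycle 1, 3, 3, 1, 3, 3).
So the schedule is: every Tuesday, Wednesday and Saturday.
Next Wednesday: December 22, 2010.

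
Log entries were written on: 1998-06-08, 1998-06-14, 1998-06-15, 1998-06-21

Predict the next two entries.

Every event lands on a Monday or Sunday (gaps cycle 6, 1, 6).
So the schedule is: every Monday and Sunday.
Next Monday: 1998-06-22.
The following Sunday is 1998-06-28.

1998-06-22, 1998-06-28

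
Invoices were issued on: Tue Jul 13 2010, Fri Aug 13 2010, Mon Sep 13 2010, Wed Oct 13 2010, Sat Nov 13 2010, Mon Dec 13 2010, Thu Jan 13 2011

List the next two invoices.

Sun Feb 13 2011, Sun Mar 13 2011

Each date is the 13th; the gaps (31, 31, 30, 31, 30, 31) track the month lengths.
The rule is the 13th of each month.
Next: February 2011 → Sun Feb 13 2011.
March 2011: Sun Mar 13 2011.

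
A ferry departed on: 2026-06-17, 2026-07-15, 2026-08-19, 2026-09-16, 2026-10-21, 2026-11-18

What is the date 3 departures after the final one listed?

Gaps: 28, 35, 28, 35, 28 days — a mix of 28 and 35. Every date is a Wednesday.
Each is the 3rd Wednesday of its month.
December 2026 — 3rd Wednesday is 2026-12-16.
3rd Wednesday of January 2027: 2027-01-20.
3rd Wednesday of February 2027: 2027-02-17.

2027-02-17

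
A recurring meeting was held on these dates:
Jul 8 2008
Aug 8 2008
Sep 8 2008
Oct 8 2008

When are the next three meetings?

Nov 8 2008, Dec 8 2008, Jan 8 2009

Gaps: 31, 31, 30 days — not constant. Every event is on the 8th of the month.
Pattern: the 8th of each month.
November 2008: Nov 8 2008.
December 2008: Dec 8 2008.
Next: January 2009 → Jan 8 2009.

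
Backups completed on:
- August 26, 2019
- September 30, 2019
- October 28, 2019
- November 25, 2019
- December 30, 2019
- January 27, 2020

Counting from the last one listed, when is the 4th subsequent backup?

May 25, 2020

These are Mondays with 35, 28, 28, 35, 28-day gaps.
Each is the final Monday of its month — September 30, 2019 is past the 28th, so '4th Monday' doesn't fit.
February 2020 ends with Monday February 24, 2020.
Last Monday of March 2020: March 30, 2020.
Last Monday of April 2020: April 27, 2020.
Last Monday of May 2020: May 25, 2020.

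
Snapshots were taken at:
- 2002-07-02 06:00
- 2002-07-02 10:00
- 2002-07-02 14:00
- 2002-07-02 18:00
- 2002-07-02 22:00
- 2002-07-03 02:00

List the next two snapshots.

The interval is a steady 4 hours (4, 4, 4, 4, 4).
2002-07-03 02:00 + 4 h = 2002-07-03 06:00.
2002-07-03 06:00 + 4 h = 2002-07-03 10:00.

2002-07-03 06:00, 2002-07-03 10:00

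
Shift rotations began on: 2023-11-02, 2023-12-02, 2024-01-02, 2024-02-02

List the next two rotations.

2024-03-02, 2024-04-02

Each date is the 2nd; the gaps (30, 31, 31) track the month lengths.
The rule is the 2nd of each month.
Next: March 2024 → 2024-03-02.
Next: April 2024 → 2024-04-02.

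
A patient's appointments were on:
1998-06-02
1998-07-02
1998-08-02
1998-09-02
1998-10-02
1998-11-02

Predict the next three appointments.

1998-12-02, 1999-01-02, 1999-02-02

The day-of-month is always 2 (30, 31, 31, 30, 31 days between events).
So this recurs on the 2nd of each month.
December 1998: 1998-12-02.
Next: January 1999 → 1999-01-02.
Next: February 1999 → 1999-02-02.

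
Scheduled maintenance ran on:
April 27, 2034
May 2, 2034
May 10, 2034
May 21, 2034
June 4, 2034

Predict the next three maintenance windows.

Gaps: 5, 8, 11, 14 days — each gap is 3 larger than the previous one.
Next gap: 17 days. June 4, 2034 + 17 days = June 21, 2034.
Next gap: 20 days. June 21, 2034 + 20 days = July 11, 2034.
Next gap: 23 days. July 11, 2034 + 23 days = August 3, 2034.

June 21, 2034; July 11, 2034; August 3, 2034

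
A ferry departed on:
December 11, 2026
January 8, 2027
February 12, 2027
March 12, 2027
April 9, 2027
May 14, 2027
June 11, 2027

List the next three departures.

July 9, 2027; August 13, 2027; September 10, 2027

All dates are Fridays, 28, 35, 28, 28, 35, 28 days apart.
Specifically, the 2nd Friday of each month.
2nd Friday of July 2027: July 9, 2027.
2nd Friday of August 2027: August 13, 2027.
2nd Friday of September 2027: September 10, 2027.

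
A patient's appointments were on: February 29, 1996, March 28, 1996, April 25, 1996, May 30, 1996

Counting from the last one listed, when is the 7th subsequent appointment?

December 26, 1996

These are Thursdays with 28, 28, 35-day gaps.
Each is the final Thursday of its month — February 29, 1996 is past the 28th, so '4th Thursday' doesn't fit.
June 1996 ends with Thursday June 27, 1996.
Last Thursday of July 1996: July 25, 1996.
August 1996 ends with Thursday August 29, 1996.
Last Thursday of September 1996: September 26, 1996.
October 1996 ends with Thursday October 31, 1996.
Last Thursday of November 1996: November 28, 1996.
Last Thursday of December 1996: December 26, 1996.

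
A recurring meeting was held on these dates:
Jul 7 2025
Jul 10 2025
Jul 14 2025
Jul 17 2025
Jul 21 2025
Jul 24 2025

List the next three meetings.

The gap pattern 3, 4, 3, 4, 3 repeats every 2 events.
These are the Mondays and Thursdays of each week.
The following Monday is Jul 28 2025.
The following Thursday is Jul 31 2025.
The following Monday is Aug 4 2025.

Jul 28 2025, Jul 31 2025, Aug 4 2025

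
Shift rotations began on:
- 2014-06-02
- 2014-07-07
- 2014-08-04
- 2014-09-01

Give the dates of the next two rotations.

These are Mondays at 28- or 35-day spacing (35, 28, 28).
The pattern: 1st Monday of the month.
1st Monday of October 2014: 2014-10-06.
1st Monday of November 2014: 2014-11-03.

2014-10-06, 2014-11-03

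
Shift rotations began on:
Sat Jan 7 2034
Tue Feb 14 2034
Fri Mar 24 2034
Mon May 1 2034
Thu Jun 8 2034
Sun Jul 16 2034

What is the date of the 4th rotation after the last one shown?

Every event comes 38 days after the last (38, 38, 38, 38, 38).
Sun Jul 16 2034 + 38 days = Wed Aug 23 2034.
Wed Aug 23 2034 + 38 days = Sat Sep 30 2034.
Sat Sep 30 2034 + 38 days = Tue Nov 7 2034.
Tue Nov 7 2034 + 38 days = Fri Dec 15 2034.

Fri Dec 15 2034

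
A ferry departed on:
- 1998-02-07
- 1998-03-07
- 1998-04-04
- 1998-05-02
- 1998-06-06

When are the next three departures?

These are Saturdays at 28- or 35-day spacing (28, 28, 28, 35).
The pattern: 1st Saturday of the month.
1st Saturday of July 1998: 1998-07-04.
1st Saturday of August 1998: 1998-08-01.
1st Saturday of September 1998: 1998-09-05.

1998-07-04, 1998-08-01, 1998-09-05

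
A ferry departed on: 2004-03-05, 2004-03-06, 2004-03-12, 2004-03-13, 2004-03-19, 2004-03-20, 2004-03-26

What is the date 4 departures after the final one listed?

2004-04-09

The gap pattern 1, 6, 1, 6, 1, 6 repeats every 2 events.
These are the Fridays and Saturdays of each week.
Next Saturday: 2004-03-27.
Next Friday: 2004-04-02.
The following Saturday is 2004-04-03.
The following Friday is 2004-04-09.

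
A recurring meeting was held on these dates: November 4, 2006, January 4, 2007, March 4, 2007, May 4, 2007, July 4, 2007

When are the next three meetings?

The day-of-month is always 4 (61, 59, 61, 61 days between events).
So this recurs on the 4th of every 2 months.
September 2007: September 4, 2007.
November 2007: November 4, 2007.
January 2008: January 4, 2008.

September 4, 2007; November 4, 2007; January 4, 2008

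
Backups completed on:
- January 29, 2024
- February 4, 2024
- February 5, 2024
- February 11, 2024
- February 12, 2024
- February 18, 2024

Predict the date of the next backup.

February 19, 2024

Every event lands on a Monday or Sunday (gaps cycle 6, 1, 6, 1, 6).
So the schedule is: every Monday and Sunday.
Next Monday: February 19, 2024.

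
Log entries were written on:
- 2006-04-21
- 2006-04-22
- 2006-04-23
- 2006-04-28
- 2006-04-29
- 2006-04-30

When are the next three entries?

The gap pattern 1, 1, 5, 1, 1 repeats every 3 events.
These are the Fridays, Saturdays and Sundays of each week.
Next Friday: 2006-05-05.
Next Saturday: 2006-05-06.
Next Sunday: 2006-05-07.

2006-05-05, 2006-05-06, 2006-05-07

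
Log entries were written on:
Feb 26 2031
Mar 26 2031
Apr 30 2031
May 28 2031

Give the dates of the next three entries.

All Wednesdays; the gaps (28, 35, 28) vary with month length.
This is the last Wednesday of each month.
June 2031 ends with Wednesday Jun 25 2031.
Last Wednesday of July 2031: Jul 30 2031.
August 2031 ends with Wednesday Aug 27 2031.

Jun 25 2031, Jul 30 2031, Aug 27 2031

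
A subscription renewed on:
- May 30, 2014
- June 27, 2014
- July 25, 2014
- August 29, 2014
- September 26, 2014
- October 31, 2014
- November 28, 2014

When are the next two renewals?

All Fridays; the gaps (28, 28, 35, 28, 35, 28) vary with month length.
This is the last Friday of each month.
Last Friday of December 2014: December 26, 2014.
January 2015 ends with Friday January 30, 2015.

December 26, 2014; January 30, 2015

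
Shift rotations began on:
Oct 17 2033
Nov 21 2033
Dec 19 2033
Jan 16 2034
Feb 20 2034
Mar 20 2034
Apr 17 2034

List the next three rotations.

May 15 2034, Jun 19 2034, Jul 17 2034

Gaps: 35, 28, 28, 35, 28, 28 days — a mix of 28 and 35. Every date is a Monday.
Each is the 3rd Monday of its month.
May 2034 — 3rd Monday is May 15 2034.
3rd Monday of June 2034: Jun 19 2034.
July 2034 — 3rd Monday is Jul 17 2034.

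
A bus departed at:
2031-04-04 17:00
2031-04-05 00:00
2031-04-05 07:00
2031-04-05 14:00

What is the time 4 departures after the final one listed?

2031-04-06 18:00

Gaps: 7, 7, 7 hours — each event is 7 hours after the previous one.
2031-04-05 14:00 + 7 h = 2031-04-05 21:00.
2031-04-05 21:00 + 7 h = 2031-04-06 04:00.
2031-04-06 04:00 + 7 h = 2031-04-06 11:00.
2031-04-06 11:00 + 7 h = 2031-04-06 18:00.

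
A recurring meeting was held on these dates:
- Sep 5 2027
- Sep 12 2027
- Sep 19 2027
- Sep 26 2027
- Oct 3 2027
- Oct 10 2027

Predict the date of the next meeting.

Every event comes 7 days after the last (7, 7, 7, 7, 7).
Oct 10 2027 + 7 days = Oct 17 2027.

Oct 17 2027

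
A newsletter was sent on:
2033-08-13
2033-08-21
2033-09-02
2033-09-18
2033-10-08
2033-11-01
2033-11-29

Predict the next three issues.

Intervals are 8, 12, 16, 20, 24, 28 days — an arithmetic progression with common difference 4.
Next gap: 32 days. 2033-11-29 + 32 days = 2033-12-31.
Next gap: 36 days. 2033-12-31 + 36 days = 2034-02-05.
Next gap: 40 days. 2034-02-05 + 40 days = 2034-03-17.

2033-12-31, 2034-02-05, 2034-03-17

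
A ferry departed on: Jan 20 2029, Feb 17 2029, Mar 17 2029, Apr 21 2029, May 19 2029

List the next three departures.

All dates are Saturdays, 28, 28, 35, 28 days apart.
Specifically, the 3rd Saturday of each month.
June 2029 — 3rd Saturday is Jun 16 2029.
3rd Saturday of July 2029: Jul 21 2029.
3rd Saturday of August 2029: Aug 18 2029.

Jun 16 2029, Jul 21 2029, Aug 18 2029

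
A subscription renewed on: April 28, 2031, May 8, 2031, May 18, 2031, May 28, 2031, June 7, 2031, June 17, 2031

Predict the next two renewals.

June 27, 2031; July 7, 2031

Gaps between consecutive events: 10, 10, 10, 10, 10 days — a constant 10-day interval.
June 17, 2031 + 10 days = June 27, 2031.
June 27, 2031 + 10 days = July 7, 2031.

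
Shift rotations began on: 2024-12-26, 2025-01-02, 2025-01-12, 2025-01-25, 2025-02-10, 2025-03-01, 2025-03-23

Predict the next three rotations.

Gaps: 7, 10, 13, 16, 19, 22 days — each gap is 3 larger than the previous one.
Next gap: 25 days. 2025-03-23 + 25 days = 2025-04-17.
Next gap: 28 days. 2025-04-17 + 28 days = 2025-05-15.
Next gap: 31 days. 2025-05-15 + 31 days = 2025-06-15.

2025-04-17, 2025-05-15, 2025-06-15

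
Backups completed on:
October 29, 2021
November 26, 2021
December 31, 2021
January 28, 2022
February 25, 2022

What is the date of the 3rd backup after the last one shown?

May 27, 2022

These are Fridays with 28, 35, 28, 28-day gaps.
Each is the final Friday of its month — October 29, 2021 is past the 28th, so '4th Friday' doesn't fit.
March 2022 ends with Friday March 25, 2022.
April 2022 ends with Friday April 29, 2022.
Last Friday of May 2022: May 27, 2022.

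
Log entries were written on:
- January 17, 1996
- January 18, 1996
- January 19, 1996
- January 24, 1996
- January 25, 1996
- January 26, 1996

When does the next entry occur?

January 31, 1996

Gaps: 1, 1, 5, 1, 1 days — not constant, but cyclic with period 3.
The events fall on every Wednesday, Thursday and Friday.
The following Wednesday is January 31, 1996.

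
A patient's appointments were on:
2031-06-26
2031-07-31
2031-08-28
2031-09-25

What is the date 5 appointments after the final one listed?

2032-02-26

These are Thursdays with 35, 28, 28-day gaps.
Each is the final Thursday of its month — 2031-07-31 is past the 28th, so '4th Thursday' doesn't fit.
October 2031 ends with Thursday 2031-10-30.
November 2031 ends with Thursday 2031-11-27.
December 2031 ends with Thursday 2031-12-25.
Last Thursday of January 2032: 2032-01-29.
Last Thursday of February 2032: 2032-02-26.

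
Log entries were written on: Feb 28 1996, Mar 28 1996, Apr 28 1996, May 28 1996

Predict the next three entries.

Jun 28 1996, Jul 28 1996, Aug 28 1996

Gaps: 29, 31, 30 days — not constant. Every event is on the 28th of the month.
Pattern: the 28th of each month.
June 1996: Jun 28 1996.
Next: July 1996 → Jul 28 1996.
Next: August 1996 → Aug 28 1996.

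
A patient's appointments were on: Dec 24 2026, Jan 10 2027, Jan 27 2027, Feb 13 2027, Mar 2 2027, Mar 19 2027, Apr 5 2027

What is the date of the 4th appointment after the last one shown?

Gaps between consecutive events: 17, 17, 17, 17, 17, 17 days — a constant 17-day interval.
Apr 5 2027 + 17 days = Apr 22 2027.
Apr 22 2027 + 17 days = May 9 2027.
May 9 2027 + 17 days = May 26 2027.
May 26 2027 + 17 days = Jun 12 2027.

Jun 12 2027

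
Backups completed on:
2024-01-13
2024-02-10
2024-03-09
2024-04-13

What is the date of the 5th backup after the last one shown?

These are Saturdays at 28- or 35-day spacing (28, 28, 35).
The pattern: 2nd Saturday of the month.
May 2024 — 2nd Saturday is 2024-05-11.
June 2024 — 2nd Saturday is 2024-06-08.
2nd Saturday of July 2024: 2024-07-13.
2nd Saturday of August 2024: 2024-08-10.
September 2024 — 2nd Saturday is 2024-09-14.

2024-09-14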